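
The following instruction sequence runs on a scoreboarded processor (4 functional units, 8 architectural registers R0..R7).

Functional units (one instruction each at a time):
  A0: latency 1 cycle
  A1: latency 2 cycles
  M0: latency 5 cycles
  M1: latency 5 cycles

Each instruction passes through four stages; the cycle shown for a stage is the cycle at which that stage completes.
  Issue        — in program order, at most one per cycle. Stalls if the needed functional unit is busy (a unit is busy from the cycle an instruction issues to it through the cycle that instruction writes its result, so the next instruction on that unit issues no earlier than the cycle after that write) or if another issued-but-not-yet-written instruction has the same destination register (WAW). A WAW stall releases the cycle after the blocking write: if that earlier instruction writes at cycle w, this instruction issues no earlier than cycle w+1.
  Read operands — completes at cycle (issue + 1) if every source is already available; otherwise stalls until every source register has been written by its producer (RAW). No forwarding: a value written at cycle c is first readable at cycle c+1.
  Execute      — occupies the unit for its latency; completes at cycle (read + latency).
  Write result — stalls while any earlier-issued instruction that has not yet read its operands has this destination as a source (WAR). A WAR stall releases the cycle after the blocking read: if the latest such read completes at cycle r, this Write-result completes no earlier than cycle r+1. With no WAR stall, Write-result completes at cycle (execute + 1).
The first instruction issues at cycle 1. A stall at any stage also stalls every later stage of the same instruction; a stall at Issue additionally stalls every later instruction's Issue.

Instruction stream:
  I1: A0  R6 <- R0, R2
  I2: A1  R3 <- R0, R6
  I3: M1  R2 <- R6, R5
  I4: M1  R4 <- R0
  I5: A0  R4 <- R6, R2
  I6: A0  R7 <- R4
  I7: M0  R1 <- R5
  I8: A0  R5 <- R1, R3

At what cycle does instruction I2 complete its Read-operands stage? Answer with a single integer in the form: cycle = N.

cycle = 5

I1: IS=1 RO=2 EX=3 WR=4
I2: IS=2 RO=5 EX=7 WR=8  [RAW R6: wait I1 write@4]
I3: IS=3 RO=5 EX=10 WR=11  [RAW R6: wait I1 write@4]
I4: IS=12 RO=13 EX=18 WR=19  [struct: M1 busy until I3 writes@11]
I5: IS=20 RO=21 EX=22 WR=23  [WAW R4: wait I4 write@19]
I6: IS=24 RO=25 EX=26 WR=27  [struct: A0 busy until I5 writes@23]
I7: IS=25 RO=26 EX=31 WR=32
I8: IS=28 RO=33 EX=34 WR=35  [struct: A0 busy until I6 writes@27; RAW R1: wait I7 write@32]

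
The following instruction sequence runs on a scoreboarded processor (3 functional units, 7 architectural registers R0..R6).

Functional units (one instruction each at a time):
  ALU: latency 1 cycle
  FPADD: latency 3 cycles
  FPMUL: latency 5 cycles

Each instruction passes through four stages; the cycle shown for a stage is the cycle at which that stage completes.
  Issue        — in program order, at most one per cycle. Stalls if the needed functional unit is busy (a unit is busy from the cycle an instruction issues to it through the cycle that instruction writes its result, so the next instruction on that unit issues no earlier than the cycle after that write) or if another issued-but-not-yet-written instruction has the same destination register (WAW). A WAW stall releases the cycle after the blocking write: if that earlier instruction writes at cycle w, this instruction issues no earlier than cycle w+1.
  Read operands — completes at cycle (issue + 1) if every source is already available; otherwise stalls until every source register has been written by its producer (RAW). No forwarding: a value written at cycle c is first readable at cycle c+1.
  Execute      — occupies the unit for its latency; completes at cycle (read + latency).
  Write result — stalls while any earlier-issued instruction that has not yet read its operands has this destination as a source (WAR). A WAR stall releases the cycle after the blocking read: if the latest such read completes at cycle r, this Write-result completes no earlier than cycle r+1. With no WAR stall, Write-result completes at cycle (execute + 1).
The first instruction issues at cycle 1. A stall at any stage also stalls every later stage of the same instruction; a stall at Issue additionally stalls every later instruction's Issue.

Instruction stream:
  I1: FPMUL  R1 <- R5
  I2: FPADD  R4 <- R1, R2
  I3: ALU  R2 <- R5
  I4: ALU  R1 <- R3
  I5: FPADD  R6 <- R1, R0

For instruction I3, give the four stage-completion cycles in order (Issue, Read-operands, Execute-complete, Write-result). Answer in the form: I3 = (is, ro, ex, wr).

t=1  I1 issues→FPMUL
t=2  I1 reads; I2 issues→FPADD
t=3  I3 issues→ALU
t=4  I3 reads
t=5  I3 exec-done
t=7  I1 exec-done
t=8  I1 writes R1
t=9  I2 reads
t=10  I3 writes R2
t=11  I4 issues→ALU
t=12  I2 exec-done; I4 reads
t=13  I2 writes R4; I4 exec-done
t=14  I4 writes R1; I5 issues→FPADD
t=15  I5 reads
t=18  I5 exec-done
t=19  I5 writes R6

I3 = (3, 4, 5, 10)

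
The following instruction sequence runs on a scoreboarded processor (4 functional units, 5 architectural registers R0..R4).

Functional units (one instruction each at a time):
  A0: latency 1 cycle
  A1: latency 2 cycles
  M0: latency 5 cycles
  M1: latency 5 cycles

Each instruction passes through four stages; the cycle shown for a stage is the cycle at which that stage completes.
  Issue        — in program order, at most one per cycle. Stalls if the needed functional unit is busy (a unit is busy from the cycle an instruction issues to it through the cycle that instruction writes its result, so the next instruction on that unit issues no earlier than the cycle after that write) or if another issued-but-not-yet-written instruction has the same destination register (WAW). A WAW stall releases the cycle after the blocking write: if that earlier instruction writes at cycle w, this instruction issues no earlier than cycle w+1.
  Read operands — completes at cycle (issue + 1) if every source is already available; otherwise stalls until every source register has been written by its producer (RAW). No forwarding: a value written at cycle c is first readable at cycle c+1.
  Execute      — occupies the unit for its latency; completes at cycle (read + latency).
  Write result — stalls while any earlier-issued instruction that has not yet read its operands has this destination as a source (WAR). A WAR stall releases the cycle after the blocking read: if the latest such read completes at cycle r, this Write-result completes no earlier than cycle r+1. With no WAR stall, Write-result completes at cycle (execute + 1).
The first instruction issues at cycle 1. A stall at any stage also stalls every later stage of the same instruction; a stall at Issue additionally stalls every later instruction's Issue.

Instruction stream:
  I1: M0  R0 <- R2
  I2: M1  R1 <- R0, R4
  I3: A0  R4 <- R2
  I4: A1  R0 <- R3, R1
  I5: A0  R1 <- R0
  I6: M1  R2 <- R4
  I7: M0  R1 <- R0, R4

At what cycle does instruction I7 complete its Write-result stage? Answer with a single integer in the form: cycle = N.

cycle 1: issue I1 (M0)
cycle 2: I1 read-ops · issue I2 (M1)
cycle 3: issue I3 (A0)
cycle 4: I3 read-ops
cycle 5: I3 finished on A0
cycle 7: I1 finished on M0
cycle 8: I1→R0
cycle 9: I2 read-ops · issue I4 (A1)
cycle 10: I3→R4
cycle 14: I2 finished on M1
cycle 15: I2→R1
cycle 16: I4 read-ops · issue I5 (A0)
cycle 17: issue I6 (M1)
cycle 18: I4 finished on A1 · I6 read-ops
cycle 19: I4→R0
cycle 20: I5 read-ops
cycle 21: I5 finished on A0
cycle 22: I5→R1
cycle 23: I6 finished on M1 · issue I7 (M0)
cycle 24: I6→R2 · I7 read-ops
cycle 29: I7 finished on M0
cycle 30: I7→R1

cycle = 30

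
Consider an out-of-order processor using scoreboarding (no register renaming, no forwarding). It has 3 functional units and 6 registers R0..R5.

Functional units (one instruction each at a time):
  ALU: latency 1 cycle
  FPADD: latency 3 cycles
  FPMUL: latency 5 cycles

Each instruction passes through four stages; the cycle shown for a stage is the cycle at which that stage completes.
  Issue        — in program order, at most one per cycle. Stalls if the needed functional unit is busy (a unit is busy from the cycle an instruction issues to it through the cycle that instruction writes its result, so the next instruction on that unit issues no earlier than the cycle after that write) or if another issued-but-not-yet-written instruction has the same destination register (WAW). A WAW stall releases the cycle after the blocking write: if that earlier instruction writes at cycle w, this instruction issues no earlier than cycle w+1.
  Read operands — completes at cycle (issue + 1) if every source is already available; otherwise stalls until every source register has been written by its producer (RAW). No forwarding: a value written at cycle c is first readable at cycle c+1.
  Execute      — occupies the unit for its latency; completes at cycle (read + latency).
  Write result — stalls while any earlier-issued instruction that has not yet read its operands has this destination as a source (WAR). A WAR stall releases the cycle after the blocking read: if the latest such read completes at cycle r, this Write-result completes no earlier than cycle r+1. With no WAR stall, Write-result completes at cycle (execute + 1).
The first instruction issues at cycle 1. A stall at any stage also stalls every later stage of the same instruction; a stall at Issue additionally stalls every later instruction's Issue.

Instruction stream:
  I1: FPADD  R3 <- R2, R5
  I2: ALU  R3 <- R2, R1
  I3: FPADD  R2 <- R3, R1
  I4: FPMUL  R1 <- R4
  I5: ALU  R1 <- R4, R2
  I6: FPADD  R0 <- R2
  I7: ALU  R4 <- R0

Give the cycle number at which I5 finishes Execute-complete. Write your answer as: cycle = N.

t=1  issue I1 (FPADD)
t=2  I1 read-ops
t=5  I1 finished on FPADD
t=6  I1→R3
t=7  issue I2 (ALU)
t=8  I2 read-ops, issue I3 (FPADD)
t=9  I2 finished on ALU, issue I4 (FPMUL)
t=10  I2→R3, I4 read-ops
t=11  I3 read-ops
t=14  I3 finished on FPADD
t=15  I3→R2, I4 finished on FPMUL
t=16  I4→R1
t=17  issue I5 (ALU)
t=18  I5 read-ops, issue I6 (FPADD)
t=19  I5 finished on ALU, I6 read-ops
t=20  I5→R1
t=21  issue I7 (ALU)
t=22  I6 finished on FPADD
t=23  I6→R0
t=24  I7 read-ops
t=25  I7 finished on ALU
t=26  I7→R4

cycle = 19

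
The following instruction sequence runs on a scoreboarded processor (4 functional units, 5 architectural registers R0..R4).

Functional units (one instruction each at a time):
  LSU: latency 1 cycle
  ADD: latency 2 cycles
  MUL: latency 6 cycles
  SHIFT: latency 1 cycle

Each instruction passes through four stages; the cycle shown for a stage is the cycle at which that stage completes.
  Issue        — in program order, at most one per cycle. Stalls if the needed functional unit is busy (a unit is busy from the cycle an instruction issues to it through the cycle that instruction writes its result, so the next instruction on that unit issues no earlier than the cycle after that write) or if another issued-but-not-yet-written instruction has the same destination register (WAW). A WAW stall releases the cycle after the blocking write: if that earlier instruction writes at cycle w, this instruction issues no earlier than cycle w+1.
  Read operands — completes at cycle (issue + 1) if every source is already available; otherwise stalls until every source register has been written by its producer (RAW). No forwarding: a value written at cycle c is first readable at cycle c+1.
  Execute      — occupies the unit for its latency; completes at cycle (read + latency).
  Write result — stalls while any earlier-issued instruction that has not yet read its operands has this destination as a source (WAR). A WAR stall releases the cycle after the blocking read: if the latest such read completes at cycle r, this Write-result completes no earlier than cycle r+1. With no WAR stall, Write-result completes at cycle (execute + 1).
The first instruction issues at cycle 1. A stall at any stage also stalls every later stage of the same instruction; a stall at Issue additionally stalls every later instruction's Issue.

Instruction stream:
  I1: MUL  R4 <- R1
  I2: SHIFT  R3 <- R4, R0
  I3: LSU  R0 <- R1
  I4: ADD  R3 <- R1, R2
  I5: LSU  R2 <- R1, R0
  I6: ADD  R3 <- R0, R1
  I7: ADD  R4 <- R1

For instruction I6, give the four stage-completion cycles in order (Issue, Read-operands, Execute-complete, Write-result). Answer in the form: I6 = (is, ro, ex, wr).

cycle 1: I1→MUL
cycle 2: I1 RO, I2→SHIFT
cycle 3: I3→LSU
cycle 4: I3 RO
cycle 5: I3 EX
cycle 8: I1 EX
cycle 9: I1 WR R4
cycle 10: I2 RO
cycle 11: I2 EX, I3 WR R0
cycle 12: I2 WR R3
cycle 13: I4→ADD
cycle 14: I4 RO, I5→LSU
cycle 15: I5 RO
cycle 16: I4 EX, I5 EX
cycle 17: I4 WR R3, I5 WR R2
cycle 18: I6→ADD
cycle 19: I6 RO
cycle 21: I6 EX
cycle 22: I6 WR R3
cycle 23: I7→ADD
cycle 24: I7 RO
cycle 26: I7 EX
cycle 27: I7 WR R4

I6 = (18, 19, 21, 22)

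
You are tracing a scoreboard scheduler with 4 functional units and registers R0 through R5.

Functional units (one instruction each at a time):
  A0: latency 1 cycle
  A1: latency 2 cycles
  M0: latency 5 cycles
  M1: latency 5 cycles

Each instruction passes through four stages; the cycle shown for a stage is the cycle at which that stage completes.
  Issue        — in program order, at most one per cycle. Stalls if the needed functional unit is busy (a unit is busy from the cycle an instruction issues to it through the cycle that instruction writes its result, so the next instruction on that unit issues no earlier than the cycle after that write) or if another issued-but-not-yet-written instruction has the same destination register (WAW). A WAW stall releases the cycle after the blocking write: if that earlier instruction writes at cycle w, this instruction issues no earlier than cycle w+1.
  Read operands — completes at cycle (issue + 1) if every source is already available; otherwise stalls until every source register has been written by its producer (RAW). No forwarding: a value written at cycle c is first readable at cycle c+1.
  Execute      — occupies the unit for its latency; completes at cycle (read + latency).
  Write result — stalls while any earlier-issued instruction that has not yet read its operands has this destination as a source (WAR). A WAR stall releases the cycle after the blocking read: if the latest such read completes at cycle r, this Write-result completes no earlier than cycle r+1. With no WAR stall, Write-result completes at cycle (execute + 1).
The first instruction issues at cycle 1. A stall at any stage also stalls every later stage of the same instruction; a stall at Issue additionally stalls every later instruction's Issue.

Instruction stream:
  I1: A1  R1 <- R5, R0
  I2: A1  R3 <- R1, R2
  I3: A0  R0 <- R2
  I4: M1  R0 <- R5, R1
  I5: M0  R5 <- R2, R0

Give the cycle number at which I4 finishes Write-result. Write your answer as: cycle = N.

cycle 1: I1 dispatched to A1
cycle 2: I1 operands ready
cycle 4: I1 complete
cycle 5: R1←I1
cycle 6: I2 dispatched to A1
cycle 7: I2 operands ready · I3 dispatched to A0
cycle 8: I3 operands ready
cycle 9: I2 complete · I3 complete
cycle 10: R3←I2 · R0←I3
cycle 11: I4 dispatched to M1
cycle 12: I4 operands ready · I5 dispatched to M0
cycle 17: I4 complete
cycle 18: R0←I4
cycle 19: I5 operands ready
cycle 24: I5 complete
cycle 25: R5←I5

cycle = 18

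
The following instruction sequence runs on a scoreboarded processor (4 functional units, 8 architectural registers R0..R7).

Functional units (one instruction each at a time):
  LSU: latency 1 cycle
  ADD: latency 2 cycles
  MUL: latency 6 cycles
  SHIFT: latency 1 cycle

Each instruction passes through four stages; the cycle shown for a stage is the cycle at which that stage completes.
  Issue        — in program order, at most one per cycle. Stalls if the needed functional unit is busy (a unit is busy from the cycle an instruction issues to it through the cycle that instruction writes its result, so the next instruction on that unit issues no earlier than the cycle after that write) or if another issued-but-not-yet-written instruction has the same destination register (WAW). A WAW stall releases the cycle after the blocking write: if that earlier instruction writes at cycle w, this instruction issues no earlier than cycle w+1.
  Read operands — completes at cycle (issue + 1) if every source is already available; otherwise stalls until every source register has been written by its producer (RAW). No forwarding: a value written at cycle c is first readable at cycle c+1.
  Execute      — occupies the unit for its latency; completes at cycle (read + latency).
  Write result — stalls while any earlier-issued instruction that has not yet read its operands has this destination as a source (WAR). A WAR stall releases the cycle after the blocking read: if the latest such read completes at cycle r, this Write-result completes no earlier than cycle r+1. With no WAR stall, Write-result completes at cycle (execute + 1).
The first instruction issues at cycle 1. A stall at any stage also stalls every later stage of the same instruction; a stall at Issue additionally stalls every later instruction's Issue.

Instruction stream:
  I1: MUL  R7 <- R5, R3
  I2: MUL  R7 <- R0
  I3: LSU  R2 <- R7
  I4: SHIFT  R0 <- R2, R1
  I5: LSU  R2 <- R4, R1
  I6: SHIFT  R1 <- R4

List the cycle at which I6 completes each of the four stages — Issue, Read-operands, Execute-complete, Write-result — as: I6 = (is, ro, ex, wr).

cycle 1: issue I1 (MUL)
cycle 2: I1 read-ops
cycle 8: I1 finished on MUL
cycle 9: I1→R7
cycle 10: issue I2 (MUL)
cycle 11: I2 read-ops; issue I3 (LSU)
cycle 12: issue I4 (SHIFT)
cycle 17: I2 finished on MUL
cycle 18: I2→R7
cycle 19: I3 read-ops
cycle 20: I3 finished on LSU
cycle 21: I3→R2
cycle 22: I4 read-ops; issue I5 (LSU)
cycle 23: I4 finished on SHIFT; I5 read-ops
cycle 24: I4→R0; I5 finished on LSU
cycle 25: I5→R2; issue I6 (SHIFT)
cycle 26: I6 read-ops
cycle 27: I6 finished on SHIFT
cycle 28: I6→R1

I6 = (25, 26, 27, 28)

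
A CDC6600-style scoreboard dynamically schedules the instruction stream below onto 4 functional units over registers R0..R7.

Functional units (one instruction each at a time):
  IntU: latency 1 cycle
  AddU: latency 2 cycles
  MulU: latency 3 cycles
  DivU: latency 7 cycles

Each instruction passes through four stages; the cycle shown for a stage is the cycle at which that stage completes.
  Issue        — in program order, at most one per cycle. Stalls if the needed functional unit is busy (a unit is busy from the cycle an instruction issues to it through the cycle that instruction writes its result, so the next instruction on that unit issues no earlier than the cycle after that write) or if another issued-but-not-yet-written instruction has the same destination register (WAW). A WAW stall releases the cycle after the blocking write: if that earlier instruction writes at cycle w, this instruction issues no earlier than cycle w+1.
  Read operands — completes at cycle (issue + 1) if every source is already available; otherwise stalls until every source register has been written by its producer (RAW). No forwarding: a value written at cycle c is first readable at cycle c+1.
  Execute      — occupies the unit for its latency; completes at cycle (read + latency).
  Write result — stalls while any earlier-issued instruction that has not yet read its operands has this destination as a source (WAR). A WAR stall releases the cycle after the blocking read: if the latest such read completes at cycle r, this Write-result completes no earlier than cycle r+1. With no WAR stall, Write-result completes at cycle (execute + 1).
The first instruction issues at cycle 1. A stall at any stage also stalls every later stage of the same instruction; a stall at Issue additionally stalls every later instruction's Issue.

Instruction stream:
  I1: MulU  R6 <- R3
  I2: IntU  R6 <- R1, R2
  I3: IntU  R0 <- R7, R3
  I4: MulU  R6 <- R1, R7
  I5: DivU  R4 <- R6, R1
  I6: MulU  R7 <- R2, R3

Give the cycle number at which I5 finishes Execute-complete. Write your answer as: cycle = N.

  I1 | 1 | 2 | 5 | 6
  I2 | 7 | 8 | 9 | 10   WAW R6: wait I1 write@6
  I3 | 11 | 12 | 13 | 14   struct: IntU busy until I2 writes@10
  I4 | 12 | 13 | 16 | 17
  I5 | 13 | 18 | 25 | 26   RAW R6: wait I4 write@17
  I6 | 18 | 19 | 22 | 23   struct: MulU busy until I4 writes@17

cycle = 25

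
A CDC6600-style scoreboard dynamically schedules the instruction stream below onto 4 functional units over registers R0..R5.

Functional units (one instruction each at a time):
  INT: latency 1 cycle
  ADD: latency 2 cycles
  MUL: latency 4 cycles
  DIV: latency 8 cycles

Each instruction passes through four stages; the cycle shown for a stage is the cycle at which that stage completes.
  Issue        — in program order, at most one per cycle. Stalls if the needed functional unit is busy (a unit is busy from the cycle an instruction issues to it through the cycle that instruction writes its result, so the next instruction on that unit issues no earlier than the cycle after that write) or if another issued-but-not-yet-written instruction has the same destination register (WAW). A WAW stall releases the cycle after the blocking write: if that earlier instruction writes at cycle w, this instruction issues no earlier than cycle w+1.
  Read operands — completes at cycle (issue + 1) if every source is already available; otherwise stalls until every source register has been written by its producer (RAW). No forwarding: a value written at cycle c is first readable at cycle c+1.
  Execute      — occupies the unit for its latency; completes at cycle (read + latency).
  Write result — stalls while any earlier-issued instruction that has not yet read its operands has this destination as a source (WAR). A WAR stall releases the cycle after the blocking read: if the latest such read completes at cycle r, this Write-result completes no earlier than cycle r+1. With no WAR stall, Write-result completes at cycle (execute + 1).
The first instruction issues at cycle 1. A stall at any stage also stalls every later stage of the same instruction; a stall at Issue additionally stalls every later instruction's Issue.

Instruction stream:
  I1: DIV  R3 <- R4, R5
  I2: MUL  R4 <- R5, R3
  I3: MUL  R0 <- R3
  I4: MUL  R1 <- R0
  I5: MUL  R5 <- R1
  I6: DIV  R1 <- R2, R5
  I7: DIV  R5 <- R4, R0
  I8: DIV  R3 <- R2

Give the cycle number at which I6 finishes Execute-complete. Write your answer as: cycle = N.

cycle = 47

I1: IS=1 RO=2 EX=10 WR=11
I2: IS=2 RO=12 EX=16 WR=17  [RAW R3: wait I1 write@11]
I3: IS=18 RO=19 EX=23 WR=24  [struct: MUL busy until I2 writes@17]
I4: IS=25 RO=26 EX=30 WR=31  [struct: MUL busy until I3 writes@24]
I5: IS=32 RO=33 EX=37 WR=38  [struct: MUL busy until I4 writes@31]
I6: IS=33 RO=39 EX=47 WR=48  [RAW R5: wait I5 write@38]
I7: IS=49 RO=50 EX=58 WR=59  [struct: DIV busy until I6 writes@48]
I8: IS=60 RO=61 EX=69 WR=70  [struct: DIV busy until I7 writes@59]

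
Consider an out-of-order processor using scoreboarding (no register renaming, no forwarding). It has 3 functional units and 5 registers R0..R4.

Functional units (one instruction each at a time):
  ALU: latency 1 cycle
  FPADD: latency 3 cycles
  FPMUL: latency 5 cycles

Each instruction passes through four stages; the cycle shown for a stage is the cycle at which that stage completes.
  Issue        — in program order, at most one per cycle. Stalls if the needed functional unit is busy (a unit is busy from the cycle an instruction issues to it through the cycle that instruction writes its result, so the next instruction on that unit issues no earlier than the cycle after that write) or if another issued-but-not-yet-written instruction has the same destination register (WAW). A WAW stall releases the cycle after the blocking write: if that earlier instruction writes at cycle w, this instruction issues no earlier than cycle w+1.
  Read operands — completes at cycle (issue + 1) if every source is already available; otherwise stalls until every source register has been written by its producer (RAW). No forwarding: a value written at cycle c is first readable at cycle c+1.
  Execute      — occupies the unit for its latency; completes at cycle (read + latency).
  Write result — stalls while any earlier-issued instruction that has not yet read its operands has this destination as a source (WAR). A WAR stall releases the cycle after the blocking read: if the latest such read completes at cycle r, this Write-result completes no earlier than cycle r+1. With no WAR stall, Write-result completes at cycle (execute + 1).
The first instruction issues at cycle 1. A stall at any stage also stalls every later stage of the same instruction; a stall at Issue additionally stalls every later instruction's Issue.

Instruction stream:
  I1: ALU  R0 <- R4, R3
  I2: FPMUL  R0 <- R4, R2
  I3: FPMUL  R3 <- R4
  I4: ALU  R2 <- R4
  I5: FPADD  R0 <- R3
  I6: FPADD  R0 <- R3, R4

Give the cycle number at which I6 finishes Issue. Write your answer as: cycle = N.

cycle = 26

[1] I1 issues→ALU
[2] I1 reads
[3] I1 exec-done
[4] I1 writes R0
[5] I2 issues→FPMUL
[6] I2 reads
[11] I2 exec-done
[12] I2 writes R0
[13] I3 issues→FPMUL
[14] I3 reads · I4 issues→ALU
[15] I4 reads · I5 issues→FPADD
[16] I4 exec-done
[17] I4 writes R2
[19] I3 exec-done
[20] I3 writes R3
[21] I5 reads
[24] I5 exec-done
[25] I5 writes R0
[26] I6 issues→FPADD
[27] I6 reads
[30] I6 exec-done
[31] I6 writes R0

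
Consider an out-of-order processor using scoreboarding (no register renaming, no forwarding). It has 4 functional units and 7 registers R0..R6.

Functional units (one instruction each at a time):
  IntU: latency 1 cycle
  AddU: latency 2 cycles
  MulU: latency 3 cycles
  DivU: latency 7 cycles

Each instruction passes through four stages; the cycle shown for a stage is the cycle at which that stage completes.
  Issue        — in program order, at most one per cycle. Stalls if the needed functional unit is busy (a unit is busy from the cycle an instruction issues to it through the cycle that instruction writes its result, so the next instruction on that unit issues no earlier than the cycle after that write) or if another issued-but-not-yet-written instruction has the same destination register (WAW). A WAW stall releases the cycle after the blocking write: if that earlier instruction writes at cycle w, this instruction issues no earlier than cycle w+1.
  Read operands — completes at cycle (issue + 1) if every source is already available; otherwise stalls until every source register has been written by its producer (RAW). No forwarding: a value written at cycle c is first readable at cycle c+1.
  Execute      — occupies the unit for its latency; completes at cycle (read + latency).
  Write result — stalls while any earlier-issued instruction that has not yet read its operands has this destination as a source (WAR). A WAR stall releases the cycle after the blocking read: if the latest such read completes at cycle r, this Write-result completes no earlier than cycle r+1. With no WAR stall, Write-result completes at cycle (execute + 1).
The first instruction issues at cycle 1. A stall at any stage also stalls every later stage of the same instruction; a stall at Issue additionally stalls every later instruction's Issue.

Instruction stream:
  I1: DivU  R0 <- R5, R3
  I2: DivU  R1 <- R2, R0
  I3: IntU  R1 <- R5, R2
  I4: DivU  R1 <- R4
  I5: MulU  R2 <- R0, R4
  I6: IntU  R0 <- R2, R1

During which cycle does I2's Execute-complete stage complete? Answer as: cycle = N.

c1: issue I1 (DivU)
c2: I1 read-ops
c9: I1 finished on DivU
c10: I1→R0
c11: issue I2 (DivU)
c12: I2 read-ops
c19: I2 finished on DivU
c20: I2→R1
c21: issue I3 (IntU)
c22: I3 read-ops
c23: I3 finished on IntU
c24: I3→R1
c25: issue I4 (DivU)
c26: I4 read-ops | issue I5 (MulU)
c27: I5 read-ops | issue I6 (IntU)
c30: I5 finished on MulU
c31: I5→R2
c33: I4 finished on DivU
c34: I4→R1
c35: I6 read-ops
c36: I6 finished on IntU
c37: I6→R0

cycle = 19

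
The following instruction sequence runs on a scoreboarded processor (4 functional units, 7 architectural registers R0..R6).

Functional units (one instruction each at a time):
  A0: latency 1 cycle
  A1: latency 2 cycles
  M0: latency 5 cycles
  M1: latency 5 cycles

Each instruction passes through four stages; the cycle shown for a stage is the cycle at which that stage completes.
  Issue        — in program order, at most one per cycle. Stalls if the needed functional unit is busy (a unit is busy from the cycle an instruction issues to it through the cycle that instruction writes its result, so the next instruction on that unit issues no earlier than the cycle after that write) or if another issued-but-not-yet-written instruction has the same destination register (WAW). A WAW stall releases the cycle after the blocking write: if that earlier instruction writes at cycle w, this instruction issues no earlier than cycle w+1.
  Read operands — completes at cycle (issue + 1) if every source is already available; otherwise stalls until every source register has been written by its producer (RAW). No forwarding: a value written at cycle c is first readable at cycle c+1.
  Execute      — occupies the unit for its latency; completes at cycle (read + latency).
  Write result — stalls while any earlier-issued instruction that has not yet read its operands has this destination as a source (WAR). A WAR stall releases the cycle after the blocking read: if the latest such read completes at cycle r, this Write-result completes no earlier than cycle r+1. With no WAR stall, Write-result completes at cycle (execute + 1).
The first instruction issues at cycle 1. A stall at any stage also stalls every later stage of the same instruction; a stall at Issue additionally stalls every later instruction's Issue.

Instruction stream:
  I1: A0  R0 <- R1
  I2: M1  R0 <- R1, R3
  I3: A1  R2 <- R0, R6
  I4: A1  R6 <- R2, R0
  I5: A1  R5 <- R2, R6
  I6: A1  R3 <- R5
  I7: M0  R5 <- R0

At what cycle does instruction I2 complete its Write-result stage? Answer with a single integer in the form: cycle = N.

c1: issue I1 (A0)
c2: I1 read-ops
c3: I1 finished on A0
c4: I1→R0
c5: issue I2 (M1)
c6: I2 read-ops, issue I3 (A1)
c11: I2 finished on M1
c12: I2→R0
c13: I3 read-ops
c15: I3 finished on A1
c16: I3→R2
c17: issue I4 (A1)
c18: I4 read-ops
c20: I4 finished on A1
c21: I4→R6
c22: issue I5 (A1)
c23: I5 read-ops
c25: I5 finished on A1
c26: I5→R5
c27: issue I6 (A1)
c28: I6 read-ops, issue I7 (M0)
c29: I7 read-ops
c30: I6 finished on A1
c31: I6→R3
c34: I7 finished on M0
c35: I7→R5

cycle = 12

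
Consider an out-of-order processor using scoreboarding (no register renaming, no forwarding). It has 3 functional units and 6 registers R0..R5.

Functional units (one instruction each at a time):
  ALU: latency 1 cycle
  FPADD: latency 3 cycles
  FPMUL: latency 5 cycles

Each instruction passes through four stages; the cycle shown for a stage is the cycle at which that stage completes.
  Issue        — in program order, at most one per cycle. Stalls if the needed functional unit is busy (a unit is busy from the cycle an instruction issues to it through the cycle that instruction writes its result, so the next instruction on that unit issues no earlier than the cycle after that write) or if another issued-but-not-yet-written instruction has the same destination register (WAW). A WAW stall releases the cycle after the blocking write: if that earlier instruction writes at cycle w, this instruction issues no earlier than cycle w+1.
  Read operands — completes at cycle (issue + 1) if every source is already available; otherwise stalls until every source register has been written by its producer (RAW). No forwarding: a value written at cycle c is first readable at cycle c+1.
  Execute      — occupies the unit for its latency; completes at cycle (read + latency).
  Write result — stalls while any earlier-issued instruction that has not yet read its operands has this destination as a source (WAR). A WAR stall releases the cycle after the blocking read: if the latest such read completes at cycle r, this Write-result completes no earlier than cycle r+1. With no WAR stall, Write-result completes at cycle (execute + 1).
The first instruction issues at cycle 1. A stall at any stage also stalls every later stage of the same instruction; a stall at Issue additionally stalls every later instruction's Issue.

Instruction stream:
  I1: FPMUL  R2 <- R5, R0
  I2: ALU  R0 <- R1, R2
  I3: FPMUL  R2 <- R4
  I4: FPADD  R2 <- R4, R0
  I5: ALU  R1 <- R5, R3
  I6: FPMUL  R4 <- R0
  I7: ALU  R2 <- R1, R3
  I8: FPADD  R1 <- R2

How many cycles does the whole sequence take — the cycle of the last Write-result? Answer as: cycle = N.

cycle = 31

I1  is:1  ro:2  ex:7  wr:8
I2  is:2  ro:9  ex:10  wr:11  — RAW R2: wait I1 write@8
I3  is:9  ro:10  ex:15  wr:16  — struct: FPMUL busy until I1 writes@8
I4  is:17  ro:18  ex:21  wr:22  — WAW R2: wait I3 write@16
I5  is:18  ro:19  ex:20  wr:21
I6  is:19  ro:20  ex:25  wr:26
I7  is:23  ro:24  ex:25  wr:26  — WAW R2: wait I4 write@22
I8  is:24  ro:27  ex:30  wr:31  — RAW R2: wait I7 write@26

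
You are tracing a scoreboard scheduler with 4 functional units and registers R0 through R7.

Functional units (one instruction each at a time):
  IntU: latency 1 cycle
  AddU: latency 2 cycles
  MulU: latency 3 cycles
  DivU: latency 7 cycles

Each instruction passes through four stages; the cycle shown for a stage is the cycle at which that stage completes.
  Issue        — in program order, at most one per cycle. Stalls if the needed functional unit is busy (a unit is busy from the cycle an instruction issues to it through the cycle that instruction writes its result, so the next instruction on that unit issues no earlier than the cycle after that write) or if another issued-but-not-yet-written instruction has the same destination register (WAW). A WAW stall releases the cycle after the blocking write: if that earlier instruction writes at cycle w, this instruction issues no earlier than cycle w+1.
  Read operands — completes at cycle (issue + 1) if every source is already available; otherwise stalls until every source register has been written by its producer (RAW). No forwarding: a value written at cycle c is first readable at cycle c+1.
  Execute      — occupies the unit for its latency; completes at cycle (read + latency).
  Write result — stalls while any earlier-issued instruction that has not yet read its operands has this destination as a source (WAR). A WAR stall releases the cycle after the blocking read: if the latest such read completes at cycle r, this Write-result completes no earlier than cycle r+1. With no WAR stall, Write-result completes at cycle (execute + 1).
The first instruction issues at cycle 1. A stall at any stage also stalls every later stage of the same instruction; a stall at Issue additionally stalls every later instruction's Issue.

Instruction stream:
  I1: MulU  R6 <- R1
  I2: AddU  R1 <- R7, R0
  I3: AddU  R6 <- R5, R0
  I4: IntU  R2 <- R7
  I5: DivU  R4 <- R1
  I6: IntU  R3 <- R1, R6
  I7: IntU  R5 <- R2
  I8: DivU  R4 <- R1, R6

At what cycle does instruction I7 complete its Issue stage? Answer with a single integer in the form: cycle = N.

t=1  I1→MulU
t=2  I1 RO; I2→AddU
t=3  I2 RO
t=5  I1 EX; I2 EX
t=6  I1 WR R6; I2 WR R1
t=7  I3→AddU
t=8  I3 RO; I4→IntU
t=9  I4 RO; I5→DivU
t=10  I3 EX; I4 EX; I5 RO
t=11  I3 WR R6; I4 WR R2
t=12  I6→IntU
t=13  I6 RO
t=14  I6 EX
t=15  I6 WR R3
t=16  I7→IntU
t=17  I5 EX; I7 RO
t=18  I5 WR R4; I7 EX
t=19  I7 WR R5; I8→DivU
t=20  I8 RO
t=27  I8 EX
t=28  I8 WR R4

cycle = 16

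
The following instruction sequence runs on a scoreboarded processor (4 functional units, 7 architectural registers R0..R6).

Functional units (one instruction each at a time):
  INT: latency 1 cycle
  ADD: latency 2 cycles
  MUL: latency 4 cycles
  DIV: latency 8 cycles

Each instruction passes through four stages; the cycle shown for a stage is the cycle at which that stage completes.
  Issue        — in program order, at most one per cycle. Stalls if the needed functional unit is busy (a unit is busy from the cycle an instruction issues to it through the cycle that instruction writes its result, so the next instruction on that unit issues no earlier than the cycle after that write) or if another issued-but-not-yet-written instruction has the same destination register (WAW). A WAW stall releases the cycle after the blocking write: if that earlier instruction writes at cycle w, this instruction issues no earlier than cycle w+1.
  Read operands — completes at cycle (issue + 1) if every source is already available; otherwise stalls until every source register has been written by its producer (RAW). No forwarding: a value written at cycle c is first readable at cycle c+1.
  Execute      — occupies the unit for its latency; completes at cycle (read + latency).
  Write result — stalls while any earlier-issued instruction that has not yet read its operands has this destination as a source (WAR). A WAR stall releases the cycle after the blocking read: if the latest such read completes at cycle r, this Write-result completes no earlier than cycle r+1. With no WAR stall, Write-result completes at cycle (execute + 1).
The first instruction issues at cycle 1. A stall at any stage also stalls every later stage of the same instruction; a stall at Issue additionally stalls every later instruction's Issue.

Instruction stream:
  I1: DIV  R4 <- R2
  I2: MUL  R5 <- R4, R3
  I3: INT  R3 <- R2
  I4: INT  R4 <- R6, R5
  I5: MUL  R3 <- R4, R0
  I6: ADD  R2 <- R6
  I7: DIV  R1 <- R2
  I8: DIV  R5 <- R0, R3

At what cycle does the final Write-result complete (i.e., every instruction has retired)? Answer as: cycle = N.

I1  is:1  ro:2  ex:10  wr:11
I2  is:2  ro:12  ex:16  wr:17  — RAW R4: wait I1 write@11
I3  is:3  ro:4  ex:5  wr:13  — WAR R3: wait I2 read@12
I4  is:14  ro:18  ex:19  wr:20  — struct: INT busy until I3 writes@13, RAW R5: wait I2 write@17
I5  is:18  ro:21  ex:25  wr:26  — struct: MUL busy until I2 writes@17, RAW R4: wait I4 write@20
I6  is:19  ro:20  ex:22  wr:23
I7  is:20  ro:24  ex:32  wr:33  — RAW R2: wait I6 write@23
I8  is:34  ro:35  ex:43  wr:44  — struct: DIV busy until I7 writes@33

cycle = 44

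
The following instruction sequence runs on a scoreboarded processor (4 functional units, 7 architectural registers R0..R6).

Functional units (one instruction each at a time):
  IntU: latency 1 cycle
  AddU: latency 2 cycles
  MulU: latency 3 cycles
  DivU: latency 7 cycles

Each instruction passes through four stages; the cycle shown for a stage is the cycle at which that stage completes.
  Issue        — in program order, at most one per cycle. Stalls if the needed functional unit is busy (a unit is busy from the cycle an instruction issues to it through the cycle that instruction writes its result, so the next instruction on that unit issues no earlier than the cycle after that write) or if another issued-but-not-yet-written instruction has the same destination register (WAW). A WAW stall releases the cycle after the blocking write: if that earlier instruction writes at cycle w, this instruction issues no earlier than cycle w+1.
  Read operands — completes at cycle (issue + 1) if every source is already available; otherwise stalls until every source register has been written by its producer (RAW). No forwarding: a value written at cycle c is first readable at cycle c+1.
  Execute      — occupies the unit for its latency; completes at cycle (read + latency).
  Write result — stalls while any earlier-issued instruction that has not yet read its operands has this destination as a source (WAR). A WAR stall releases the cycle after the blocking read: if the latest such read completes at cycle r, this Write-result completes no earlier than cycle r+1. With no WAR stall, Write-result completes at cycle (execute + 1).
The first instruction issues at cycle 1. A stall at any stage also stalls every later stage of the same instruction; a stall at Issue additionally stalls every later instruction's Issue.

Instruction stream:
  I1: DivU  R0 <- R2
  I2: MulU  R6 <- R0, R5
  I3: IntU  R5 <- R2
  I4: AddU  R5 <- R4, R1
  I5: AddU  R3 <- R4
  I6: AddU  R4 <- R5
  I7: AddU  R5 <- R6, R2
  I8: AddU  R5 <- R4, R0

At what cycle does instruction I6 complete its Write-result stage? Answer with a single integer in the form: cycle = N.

[I1] 1/2/9/10
[I2] 2/11/14/15  (RAW R0: wait I1 write@10)
[I3] 3/4/5/12  (WAR R5: wait I2 read@11)
[I4] 13/14/16/17  (WAW R5: wait I3 write@12)
[I5] 18/19/21/22  (struct: AddU busy until I4 writes@17)
[I6] 23/24/26/27  (struct: AddU busy until I5 writes@22)
[I7] 28/29/31/32  (struct: AddU busy until I6 writes@27)
[I8] 33/34/36/37  (struct: AddU busy until I7 writes@32)

cycle = 27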